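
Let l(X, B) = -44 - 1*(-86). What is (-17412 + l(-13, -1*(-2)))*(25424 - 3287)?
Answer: -384519690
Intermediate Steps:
l(X, B) = 42 (l(X, B) = -44 + 86 = 42)
(-17412 + l(-13, -1*(-2)))*(25424 - 3287) = (-17412 + 42)*(25424 - 3287) = -17370*22137 = -384519690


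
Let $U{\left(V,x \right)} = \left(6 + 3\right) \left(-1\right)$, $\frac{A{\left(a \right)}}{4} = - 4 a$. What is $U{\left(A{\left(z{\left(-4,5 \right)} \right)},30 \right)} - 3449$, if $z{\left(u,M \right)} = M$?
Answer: $-3458$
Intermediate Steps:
$A{\left(a \right)} = - 16 a$ ($A{\left(a \right)} = 4 \left(- 4 a\right) = - 16 a$)
$U{\left(V,x \right)} = -9$ ($U{\left(V,x \right)} = 9 \left(-1\right) = -9$)
$U{\left(A{\left(z{\left(-4,5 \right)} \right)},30 \right)} - 3449 = -9 - 3449 = -3458$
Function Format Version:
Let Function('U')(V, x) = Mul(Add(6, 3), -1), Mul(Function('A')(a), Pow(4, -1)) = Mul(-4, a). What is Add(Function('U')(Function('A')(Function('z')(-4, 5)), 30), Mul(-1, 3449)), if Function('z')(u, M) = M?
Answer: -3458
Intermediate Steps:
Function('A')(a) = Mul(-16, a) (Function('A')(a) = Mul(4, Mul(-4, a)) = Mul(-16, a))
Function('U')(V, x) = -9 (Function('U')(V, x) = Mul(9, -1) = -9)
Add(Function('U')(Function('A')(Function('z')(-4, 5)), 30), Mul(-1, 3449)) = Add(-9, Mul(-1, 3449)) = Add(-9, -3449) = -3458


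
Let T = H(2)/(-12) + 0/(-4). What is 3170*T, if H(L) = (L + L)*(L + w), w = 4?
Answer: -6340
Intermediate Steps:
H(L) = 2*L*(4 + L) (H(L) = (L + L)*(L + 4) = (2*L)*(4 + L) = 2*L*(4 + L))
T = -2 (T = (2*2*(4 + 2))/(-12) + 0/(-4) = (2*2*6)*(-1/12) + 0*(-1/4) = 24*(-1/12) + 0 = -2 + 0 = -2)
3170*T = 3170*(-2) = -6340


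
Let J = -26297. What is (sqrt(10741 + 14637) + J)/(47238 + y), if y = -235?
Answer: -26297/47003 + sqrt(25378)/47003 ≈ -0.55609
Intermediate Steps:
(sqrt(10741 + 14637) + J)/(47238 + y) = (sqrt(10741 + 14637) - 26297)/(47238 - 235) = (sqrt(25378) - 26297)/47003 = (-26297 + sqrt(25378))*(1/47003) = -26297/47003 + sqrt(25378)/47003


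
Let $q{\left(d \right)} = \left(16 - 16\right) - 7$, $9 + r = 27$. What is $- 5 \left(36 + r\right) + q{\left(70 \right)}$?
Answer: $-277$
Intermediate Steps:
$r = 18$ ($r = -9 + 27 = 18$)
$q{\left(d \right)} = -7$ ($q{\left(d \right)} = 0 - 7 = -7$)
$- 5 \left(36 + r\right) + q{\left(70 \right)} = - 5 \left(36 + 18\right) - 7 = \left(-5\right) 54 - 7 = -270 - 7 = -277$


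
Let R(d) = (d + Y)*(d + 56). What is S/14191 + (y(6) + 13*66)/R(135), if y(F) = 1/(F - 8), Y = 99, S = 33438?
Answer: 3013293509/1268505108 ≈ 2.3755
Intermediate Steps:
R(d) = (56 + d)*(99 + d) (R(d) = (d + 99)*(d + 56) = (99 + d)*(56 + d) = (56 + d)*(99 + d))
y(F) = 1/(-8 + F)
S/14191 + (y(6) + 13*66)/R(135) = 33438/14191 + (1/(-8 + 6) + 13*66)/(5544 + 135² + 155*135) = 33438*(1/14191) + (1/(-2) + 858)/(5544 + 18225 + 20925) = 33438/14191 + (-½ + 858)/44694 = 33438/14191 + (1715/2)*(1/44694) = 33438/14191 + 1715/89388 = 3013293509/1268505108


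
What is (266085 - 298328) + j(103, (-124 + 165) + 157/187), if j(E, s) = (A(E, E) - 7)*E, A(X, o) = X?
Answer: -22355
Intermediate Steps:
j(E, s) = E*(-7 + E) (j(E, s) = (E - 7)*E = (-7 + E)*E = E*(-7 + E))
(266085 - 298328) + j(103, (-124 + 165) + 157/187) = (266085 - 298328) + 103*(-7 + 103) = -32243 + 103*96 = -32243 + 9888 = -22355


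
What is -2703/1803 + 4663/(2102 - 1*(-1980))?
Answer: -875419/2453282 ≈ -0.35684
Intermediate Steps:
-2703/1803 + 4663/(2102 - 1*(-1980)) = -2703*1/1803 + 4663/(2102 + 1980) = -901/601 + 4663/4082 = -875419/2453282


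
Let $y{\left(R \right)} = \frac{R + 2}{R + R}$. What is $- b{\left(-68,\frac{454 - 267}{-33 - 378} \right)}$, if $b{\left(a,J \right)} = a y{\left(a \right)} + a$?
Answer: $101$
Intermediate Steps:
$y{\left(R \right)} = \frac{2 + R}{2 R}$
$b{\left(a,J \right)} = 1 + \frac{3 a}{2}$ ($b{\left(a,J \right)} = a \frac{2 + a}{2 a} + a = \left(1 + \frac{a}{2}\right) + a = 1 + \frac{3 a}{2}$)
$- b{\left(-68,\frac{454 - 267}{-33 - 378} \right)} = - (1 + \frac{3}{2} \left(-68\right)) = - (1 - 102) = \left(-1\right) \left(-101\right) = 101$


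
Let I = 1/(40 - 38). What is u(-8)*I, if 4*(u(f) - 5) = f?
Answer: 3/2 ≈ 1.5000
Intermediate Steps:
I = ½ (I = 1/2 = ½ ≈ 0.50000)
u(f) = 5 + f/4
u(-8)*I = (5 + (¼)*(-8))*(½) = (5 - 2)*(½) = 3*(½) = 3/2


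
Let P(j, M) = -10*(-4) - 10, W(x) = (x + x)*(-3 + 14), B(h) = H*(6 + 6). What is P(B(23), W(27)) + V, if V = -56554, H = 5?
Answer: -56524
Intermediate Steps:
B(h) = 60 (B(h) = 5*(6 + 6) = 5*12 = 60)
W(x) = 22*x (W(x) = (2*x)*11 = 22*x)
P(j, M) = 30 (P(j, M) = 40 - 10 = 30)
P(B(23), W(27)) + V = 30 - 56554 = -56524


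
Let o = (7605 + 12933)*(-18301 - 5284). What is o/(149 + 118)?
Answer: -1814190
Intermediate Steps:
o = -484388730 (o = 20538*(-23585) = -484388730)
o/(149 + 118) = -484388730/(149 + 118) = -484388730/267 = (1/267)*(-484388730) = -1814190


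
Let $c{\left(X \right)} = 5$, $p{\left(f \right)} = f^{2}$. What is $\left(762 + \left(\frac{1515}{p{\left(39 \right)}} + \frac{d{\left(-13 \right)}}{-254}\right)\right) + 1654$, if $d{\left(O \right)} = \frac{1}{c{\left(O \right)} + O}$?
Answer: $\frac{2490047851}{1030224} \approx 2417.0$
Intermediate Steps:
$d{\left(O \right)} = \frac{1}{5 + O}$
$\left(762 + \left(\frac{1515}{p{\left(39 \right)}} + \frac{d{\left(-13 \right)}}{-254}\right)\right) + 1654 = \left(762 + \left(\frac{1515}{39^{2}} + \frac{1}{\left(5 - 13\right) \left(-254\right)}\right)\right) + 1654 = \left(762 + \left(\frac{1515}{1521} + \frac{1}{-8} \left(- \frac{1}{254}\right)\right)\right) + 1654 = \left(762 + \left(1515 \cdot \frac{1}{1521} - - \frac{1}{2032}\right)\right) + 1654 = \left(762 + \left(\frac{505}{507} + \frac{1}{2032}\right)\right) + 1654 = \left(762 + \frac{1026667}{1030224}\right) + 1654 = \frac{786057355}{1030224} + 1654 = \frac{2490047851}{1030224}$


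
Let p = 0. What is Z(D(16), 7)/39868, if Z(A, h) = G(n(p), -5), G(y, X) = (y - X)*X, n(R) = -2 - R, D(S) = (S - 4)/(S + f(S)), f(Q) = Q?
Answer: -15/39868 ≈ -0.00037624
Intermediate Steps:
D(S) = (-4 + S)/(2*S) (D(S) = (S - 4)/(S + S) = (-4 + S)/((2*S)) = (-4 + S)*(1/(2*S)) = (-4 + S)/(2*S))
G(y, X) = X*(y - X)
Z(A, h) = -15 (Z(A, h) = -5*((-2 - 1*0) - 1*(-5)) = -5*((-2 + 0) + 5) = -5*(-2 + 5) = -5*3 = -15)
Z(D(16), 7)/39868 = -15/39868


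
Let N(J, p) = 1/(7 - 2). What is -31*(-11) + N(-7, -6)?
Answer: 1706/5 ≈ 341.20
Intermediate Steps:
N(J, p) = ⅕ (N(J, p) = 1/5 = ⅕)
-31*(-11) + N(-7, -6) = -31*(-11) + ⅕ = 341 + ⅕ = 1706/5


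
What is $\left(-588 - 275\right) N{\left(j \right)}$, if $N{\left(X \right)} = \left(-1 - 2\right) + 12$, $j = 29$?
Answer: $-7767$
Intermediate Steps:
$N{\left(X \right)} = 9$ ($N{\left(X \right)} = -3 + 12 = 9$)
$\left(-588 - 275\right) N{\left(j \right)} = \left(-588 - 275\right) 9 = \left(-863\right) 9 = -7767$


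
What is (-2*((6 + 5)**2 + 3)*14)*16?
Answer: -55552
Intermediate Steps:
(-2*((6 + 5)**2 + 3)*14)*16 = (-2*(11**2 + 3)*14)*16 = (-2*(121 + 3)*14)*16 = (-2*124*14)*16 = -248*14*16 = -3472*16 = -55552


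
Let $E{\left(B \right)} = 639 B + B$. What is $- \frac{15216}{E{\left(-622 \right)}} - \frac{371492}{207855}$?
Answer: $- \frac{1809010171}{1034286480} \approx -1.749$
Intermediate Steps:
$E{\left(B \right)} = 640 B$
$- \frac{15216}{E{\left(-622 \right)}} - \frac{371492}{207855} = - \frac{15216}{640 \left(-622\right)} - \frac{371492}{207855} = - \frac{15216}{-398080} - \frac{371492}{207855} = \left(-15216\right) \left(- \frac{1}{398080}\right) - \frac{371492}{207855} = \frac{951}{24880} - \frac{371492}{207855} = - \frac{1809010171}{1034286480}$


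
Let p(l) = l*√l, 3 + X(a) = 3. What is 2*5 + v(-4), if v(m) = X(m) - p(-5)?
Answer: 10 + 5*I*√5 ≈ 10.0 + 11.18*I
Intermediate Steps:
X(a) = 0 (X(a) = -3 + 3 = 0)
p(l) = l^(3/2)
v(m) = 5*I*√5 (v(m) = 0 - (-5)^(3/2) = 0 - (-5)*I*√5 = 0 + 5*I*√5 = 5*I*√5)
2*5 + v(-4) = 2*5 + 5*I*√5 = 10 + 5*I*√5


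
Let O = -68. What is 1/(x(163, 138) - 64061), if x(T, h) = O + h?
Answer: -1/63991 ≈ -1.5627e-5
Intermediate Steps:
x(T, h) = -68 + h
1/(x(163, 138) - 64061) = 1/((-68 + 138) - 64061) = 1/(70 - 64061) = 1/(-63991) = -1/63991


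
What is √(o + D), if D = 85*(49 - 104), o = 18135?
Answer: 2*√3365 ≈ 116.02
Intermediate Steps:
D = -4675 (D = 85*(-55) = -4675)
√(o + D) = √(18135 - 4675) = √13460 = 2*√3365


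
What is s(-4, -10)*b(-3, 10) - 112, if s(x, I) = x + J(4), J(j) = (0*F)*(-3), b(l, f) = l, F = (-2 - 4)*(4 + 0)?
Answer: -100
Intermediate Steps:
F = -24 (F = -6*4 = -24)
J(j) = 0 (J(j) = (0*(-24))*(-3) = 0*(-3) = 0)
s(x, I) = x (s(x, I) = x + 0 = x)
s(-4, -10)*b(-3, 10) - 112 = -4*(-3) - 112 = 12 - 112 = -100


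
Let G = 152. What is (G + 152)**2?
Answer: 92416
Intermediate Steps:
(G + 152)**2 = (152 + 152)**2 = 304**2 = 92416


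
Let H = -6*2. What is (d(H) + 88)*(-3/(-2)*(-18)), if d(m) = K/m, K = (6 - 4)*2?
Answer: -2367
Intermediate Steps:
H = -12
K = 4 (K = 2*2 = 4)
d(m) = 4/m
(d(H) + 88)*(-3/(-2)*(-18)) = (4/(-12) + 88)*(-3/(-2)*(-18)) = (4*(-1/12) + 88)*(-3*(-½)*(-18)) = (-⅓ + 88)*((3/2)*(-18)) = (263/3)*(-27) = -2367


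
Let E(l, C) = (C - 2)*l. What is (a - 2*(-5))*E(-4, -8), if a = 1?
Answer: 440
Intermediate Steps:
E(l, C) = l*(-2 + C) (E(l, C) = (-2 + C)*l = l*(-2 + C))
(a - 2*(-5))*E(-4, -8) = (1 - 2*(-5))*(-4*(-2 - 8)) = (1 + 10)*(-4*(-10)) = 11*40 = 440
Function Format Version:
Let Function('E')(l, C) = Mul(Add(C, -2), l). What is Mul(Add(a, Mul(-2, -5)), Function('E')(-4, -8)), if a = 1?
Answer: 440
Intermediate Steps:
Function('E')(l, C) = Mul(l, Add(-2, C)) (Function('E')(l, C) = Mul(Add(-2, C), l) = Mul(l, Add(-2, C)))
Mul(Add(a, Mul(-2, -5)), Function('E')(-4, -8)) = Mul(Add(1, Mul(-2, -5)), Mul(-4, Add(-2, -8))) = Mul(Add(1, 10), Mul(-4, -10)) = Mul(11, 40) = 440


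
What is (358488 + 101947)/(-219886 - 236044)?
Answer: -92087/91186 ≈ -1.0099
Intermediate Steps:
(358488 + 101947)/(-219886 - 236044) = 460435/(-455930) = 460435*(-1/455930) = -92087/91186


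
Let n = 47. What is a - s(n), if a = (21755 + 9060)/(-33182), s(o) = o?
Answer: -1590369/33182 ≈ -47.929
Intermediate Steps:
a = -30815/33182 (a = 30815*(-1/33182) = -30815/33182 ≈ -0.92867)
a - s(n) = -30815/33182 - 1*47 = -30815/33182 - 47 = -1590369/33182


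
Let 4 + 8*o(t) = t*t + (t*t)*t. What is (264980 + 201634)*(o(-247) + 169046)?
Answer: -1593002697975/2 ≈ -7.9650e+11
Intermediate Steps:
o(t) = -½ + t²/8 + t³/8 (o(t) = -½ + (t*t + (t*t)*t)/8 = -½ + (t² + t²*t)/8 = -½ + (t² + t³)/8 = -½ + (t²/8 + t³/8) = -½ + t²/8 + t³/8)
(264980 + 201634)*(o(-247) + 169046) = (264980 + 201634)*((-½ + (⅛)*(-247)² + (⅛)*(-247)³) + 169046) = 466614*((-½ + (⅛)*61009 + (⅛)*(-15069223)) + 169046) = 466614*((-½ + 61009/8 - 15069223/8) + 169046) = 466614*(-7504109/4 + 169046) = 466614*(-6827925/4) = -1593002697975/2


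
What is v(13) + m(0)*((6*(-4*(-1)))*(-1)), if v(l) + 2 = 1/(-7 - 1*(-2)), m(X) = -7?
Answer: 829/5 ≈ 165.80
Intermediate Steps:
v(l) = -11/5 (v(l) = -2 + 1/(-7 - 1*(-2)) = -2 + 1/(-7 + 2) = -2 + 1/(-5) = -2 - ⅕ = -11/5)
v(13) + m(0)*((6*(-4*(-1)))*(-1)) = -11/5 - 7*6*(-4*(-1))*(-1) = -11/5 - 7*6*4*(-1) = -11/5 - 168*(-1) = -11/5 - 7*(-24) = -11/5 + 168 = 829/5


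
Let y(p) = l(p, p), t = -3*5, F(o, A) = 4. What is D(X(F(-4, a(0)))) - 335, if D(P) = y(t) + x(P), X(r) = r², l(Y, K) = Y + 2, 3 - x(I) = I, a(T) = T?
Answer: -361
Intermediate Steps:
x(I) = 3 - I
t = -15
l(Y, K) = 2 + Y
y(p) = 2 + p
D(P) = -10 - P (D(P) = (2 - 15) + (3 - P) = -13 + (3 - P) = -10 - P)
D(X(F(-4, a(0)))) - 335 = (-10 - 1*4²) - 335 = (-10 - 1*16) - 335 = (-10 - 16) - 335 = -26 - 335 = -361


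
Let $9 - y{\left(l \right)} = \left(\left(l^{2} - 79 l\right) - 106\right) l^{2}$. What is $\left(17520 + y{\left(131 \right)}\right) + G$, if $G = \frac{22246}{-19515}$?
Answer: $- \frac{2245476655801}{19515} \approx -1.1506 \cdot 10^{8}$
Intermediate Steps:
$y{\left(l \right)} = 9 - l^{2} \left(-106 + l^{2} - 79 l\right)$ ($y{\left(l \right)} = 9 - \left(\left(l^{2} - 79 l\right) - 106\right) l^{2} = 9 - \left(-106 + l^{2} - 79 l\right) l^{2} = 9 - l^{2} \left(-106 + l^{2} - 79 l\right)$)
$G = - \frac{22246}{19515}$ ($G = 22246 \left(- \frac{1}{19515}\right) = - \frac{22246}{19515} \approx -1.1399$)
$\left(17520 + y{\left(131 \right)}\right) + G = \left(17520 + \left(9 - 131^{4} + 79 \cdot 131^{3} + 106 \cdot 131^{2}\right)\right) - \frac{22246}{19515} = \left(17520 + \left(9 - 294499921 + 79 \cdot 2248091 + 106 \cdot 17161\right)\right) - \frac{22246}{19515} = \left(17520 + \left(9 - 294499921 + 177599189 + 1819066\right)\right) - \frac{22246}{19515} = \left(17520 - 115081657\right) - \frac{22246}{19515} = -115064137 - \frac{22246}{19515} = - \frac{2245476655801}{19515}$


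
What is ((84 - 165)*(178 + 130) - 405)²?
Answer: 642774609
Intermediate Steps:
((84 - 165)*(178 + 130) - 405)² = (-81*308 - 405)² = (-24948 - 405)² = (-25353)² = 642774609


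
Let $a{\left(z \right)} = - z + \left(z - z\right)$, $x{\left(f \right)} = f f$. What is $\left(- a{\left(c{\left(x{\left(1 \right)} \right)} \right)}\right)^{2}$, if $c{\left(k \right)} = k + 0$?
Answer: $1$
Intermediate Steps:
$x{\left(f \right)} = f^{2}$
$c{\left(k \right)} = k$
$a{\left(z \right)} = - z$ ($a{\left(z \right)} = - z + 0 = - z$)
$\left(- a{\left(c{\left(x{\left(1 \right)} \right)} \right)}\right)^{2} = \left(- \left(-1\right) 1^{2}\right)^{2} = \left(- \left(-1\right) 1\right)^{2} = \left(\left(-1\right) \left(-1\right)\right)^{2} = 1^{2} = 1$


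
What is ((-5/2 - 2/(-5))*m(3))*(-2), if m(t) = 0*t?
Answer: 0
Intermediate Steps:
m(t) = 0
((-5/2 - 2/(-5))*m(3))*(-2) = ((-5/2 - 2/(-5))*0)*(-2) = ((-5*½ - 2*(-⅕))*0)*(-2) = ((-5/2 + ⅖)*0)*(-2) = -21/10*0*(-2) = 0*(-2) = 0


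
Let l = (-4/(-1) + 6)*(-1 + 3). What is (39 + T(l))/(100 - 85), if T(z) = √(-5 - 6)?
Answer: 13/5 + I*√11/15 ≈ 2.6 + 0.22111*I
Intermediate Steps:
l = 20 (l = (-4*(-1) + 6)*2 = (4 + 6)*2 = 10*2 = 20)
T(z) = I*√11 (T(z) = √(-11) = I*√11)
(39 + T(l))/(100 - 85) = (39 + I*√11)/(100 - 85) = (39 + I*√11)/15 = (39 + I*√11)*(1/15) = 13/5 + I*√11/15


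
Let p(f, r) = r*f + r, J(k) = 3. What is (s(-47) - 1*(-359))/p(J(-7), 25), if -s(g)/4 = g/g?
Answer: 71/20 ≈ 3.5500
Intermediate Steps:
s(g) = -4 (s(g) = -4*g/g = -4*1 = -4)
p(f, r) = r + f*r (p(f, r) = f*r + r = r + f*r)
(s(-47) - 1*(-359))/p(J(-7), 25) = (-4 - 1*(-359))/((25*(1 + 3))) = (-4 + 359)/((25*4)) = 355/100 = 355*(1/100) = 71/20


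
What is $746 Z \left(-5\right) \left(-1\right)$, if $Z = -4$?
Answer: $-14920$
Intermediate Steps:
$746 Z \left(-5\right) \left(-1\right) = 746 \left(-4\right) \left(-5\right) \left(-1\right) = 746 \cdot 20 \left(-1\right) = 746 \left(-20\right) = -14920$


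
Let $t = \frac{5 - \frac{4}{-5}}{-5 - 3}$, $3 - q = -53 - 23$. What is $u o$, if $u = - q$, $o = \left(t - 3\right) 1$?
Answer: $\frac{11771}{40} \approx 294.27$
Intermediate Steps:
$q = 79$ ($q = 3 - \left(-53 - 23\right) = 3 - -76 = 3 + 76 = 79$)
$t = - \frac{29}{40}$ ($t = \frac{5 - - \frac{4}{5}}{-8} = \left(5 + \frac{4}{5}\right) \left(- \frac{1}{8}\right) = \frac{29}{5} \left(- \frac{1}{8}\right) = - \frac{29}{40} \approx -0.725$)
$o = - \frac{149}{40}$ ($o = \left(- \frac{29}{40} - 3\right) 1 = \left(- \frac{149}{40}\right) 1 = - \frac{149}{40} \approx -3.725$)
$u = -79$ ($u = \left(-1\right) 79 = -79$)
$u o = \left(-79\right) \left(- \frac{149}{40}\right) = \frac{11771}{40}$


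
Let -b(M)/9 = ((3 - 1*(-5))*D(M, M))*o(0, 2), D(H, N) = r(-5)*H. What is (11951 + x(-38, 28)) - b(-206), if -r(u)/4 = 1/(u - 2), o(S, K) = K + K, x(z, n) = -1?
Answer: -153662/7 ≈ -21952.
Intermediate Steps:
o(S, K) = 2*K
r(u) = -4/(-2 + u) (r(u) = -4/(u - 2) = -4/(-2 + u))
D(H, N) = 4*H/7 (D(H, N) = (-4/(-2 - 5))*H = (-4/(-7))*H = (-4*(-1/7))*H = 4*H/7)
b(M) = -1152*M/7 (b(M) = -9*(3 - 1*(-5))*(4*M/7)*2*2 = -9*(3 + 5)*(4*M/7)*4 = -9*8*(4*M/7)*4 = -9*32*M/7*4 = -1152*M/7)
(11951 + x(-38, 28)) - b(-206) = (11951 - 1) - (-1152)*(-206)/7 = 11950 - 1*237312/7 = 11950 - 237312/7 = -153662/7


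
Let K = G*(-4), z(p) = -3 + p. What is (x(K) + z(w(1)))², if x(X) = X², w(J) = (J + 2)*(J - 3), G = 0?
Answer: 81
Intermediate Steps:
w(J) = (-3 + J)*(2 + J) (w(J) = (2 + J)*(-3 + J) = (-3 + J)*(2 + J))
K = 0 (K = 0*(-4) = 0)
(x(K) + z(w(1)))² = (0² + (-3 + (-6 + 1² - 1*1)))² = (0 + (-3 + (-6 + 1 - 1)))² = (0 + (-3 - 6))² = (0 - 9)² = (-9)² = 81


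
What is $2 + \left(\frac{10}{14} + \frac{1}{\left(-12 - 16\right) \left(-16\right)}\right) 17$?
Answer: $\frac{6353}{448} \approx 14.181$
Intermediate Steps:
$2 + \left(\frac{10}{14} + \frac{1}{\left(-12 - 16\right) \left(-16\right)}\right) 17 = 2 + \left(10 \cdot \frac{1}{14} + \frac{1}{-28} \left(- \frac{1}{16}\right)\right) 17 = 2 + \left(\frac{5}{7} - - \frac{1}{448}\right) 17 = 2 + \left(\frac{5}{7} + \frac{1}{448}\right) 17 = 2 + \frac{321}{448} \cdot 17 = 2 + \frac{5457}{448} = \frac{6353}{448}$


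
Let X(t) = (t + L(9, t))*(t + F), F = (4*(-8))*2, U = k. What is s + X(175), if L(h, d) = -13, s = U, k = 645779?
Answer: 663761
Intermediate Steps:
U = 645779
F = -64 (F = -32*2 = -64)
s = 645779
X(t) = (-64 + t)*(-13 + t) (X(t) = (t - 13)*(t - 64) = (-13 + t)*(-64 + t) = (-64 + t)*(-13 + t))
s + X(175) = 645779 + (832 + 175² - 77*175) = 645779 + (832 + 30625 - 13475) = 645779 + 17982 = 663761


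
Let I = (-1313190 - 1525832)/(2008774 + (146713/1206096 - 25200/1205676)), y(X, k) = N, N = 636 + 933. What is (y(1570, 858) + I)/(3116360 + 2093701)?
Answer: 42398589132560042217/140916758994741674027989 ≈ 0.00030088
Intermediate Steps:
N = 1569
y(X, k) = 1569
I = -114677640919048992/81141137691905147 (I = -2839022/(2008774 + (146713*(1/1206096) - 25200*1/1205676)) = -2839022/(2008774 + (146713/1206096 - 700/33491)) = -2839022/(2008774 + 4069297883/40393361136) = -2839022/81141137691905147/40393361136 = -2839022*40393361136/81141137691905147 = -114677640919048992/81141137691905147 ≈ -1.4133)
(y(1570, 858) + I)/(3116360 + 2093701) = (1569 - 114677640919048992/81141137691905147)/(3116360 + 2093701) = (127195767397680126651/81141137691905147)/5210061 = (127195767397680126651/81141137691905147)*(1/5210061) = 42398589132560042217/140916758994741674027989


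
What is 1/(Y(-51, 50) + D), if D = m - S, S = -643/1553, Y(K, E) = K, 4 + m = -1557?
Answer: -1553/2502793 ≈ -0.00062051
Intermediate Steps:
m = -1561 (m = -4 - 1557 = -1561)
S = -643/1553 (S = -643*1/1553 = -643/1553 ≈ -0.41404)
D = -2423590/1553 (D = -1561 - 1*(-643/1553) = -1561 + 643/1553 = -2423590/1553 ≈ -1560.6)
1/(Y(-51, 50) + D) = 1/(-51 - 2423590/1553) = 1/(-2502793/1553) = -1553/2502793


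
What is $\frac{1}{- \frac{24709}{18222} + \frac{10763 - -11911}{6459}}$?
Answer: $\frac{39231966}{84523399} \approx 0.46416$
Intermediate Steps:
$\frac{1}{- \frac{24709}{18222} + \frac{10763 - -11911}{6459}} = \frac{1}{\left(-24709\right) \frac{1}{18222} + \left(10763 + 11911\right) \frac{1}{6459}} = \frac{1}{- \frac{24709}{18222} + 22674 \cdot \frac{1}{6459}} = \frac{1}{- \frac{24709}{18222} + \frac{7558}{2153}} = \frac{1}{\frac{84523399}{39231966}} = \frac{39231966}{84523399}$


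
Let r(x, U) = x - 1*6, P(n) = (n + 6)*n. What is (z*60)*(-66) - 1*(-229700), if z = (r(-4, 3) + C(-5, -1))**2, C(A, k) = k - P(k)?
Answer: 87140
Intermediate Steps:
P(n) = n*(6 + n) (P(n) = (6 + n)*n = n*(6 + n))
r(x, U) = -6 + x (r(x, U) = x - 6 = -6 + x)
C(A, k) = k - k*(6 + k)
z = 36 (z = ((-6 - 4) - (-5 - 1*(-1)))**2 = (-10 - (-5 + 1))**2 = (-10 - 1*(-4))**2 = (-10 + 4)**2 = (-6)**2 = 36)
(z*60)*(-66) - 1*(-229700) = (36*60)*(-66) - 1*(-229700) = 2160*(-66) + 229700 = -142560 + 229700 = 87140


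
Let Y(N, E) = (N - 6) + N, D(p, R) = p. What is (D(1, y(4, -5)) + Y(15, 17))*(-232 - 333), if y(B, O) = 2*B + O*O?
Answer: -14125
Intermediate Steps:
y(B, O) = O² + 2*B (y(B, O) = 2*B + O² = O² + 2*B)
Y(N, E) = -6 + 2*N (Y(N, E) = (-6 + N) + N = -6 + 2*N)
(D(1, y(4, -5)) + Y(15, 17))*(-232 - 333) = (1 + (-6 + 2*15))*(-232 - 333) = (1 + (-6 + 30))*(-565) = (1 + 24)*(-565) = 25*(-565) = -14125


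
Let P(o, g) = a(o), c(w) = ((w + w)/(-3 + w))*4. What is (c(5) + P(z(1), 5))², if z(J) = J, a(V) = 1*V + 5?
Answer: 676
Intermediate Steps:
a(V) = 5 + V (a(V) = V + 5 = 5 + V)
c(w) = 8*w/(-3 + w) (c(w) = ((2*w)/(-3 + w))*4 = (2*w/(-3 + w))*4 = 8*w/(-3 + w))
P(o, g) = 5 + o
(c(5) + P(z(1), 5))² = (8*5/(-3 + 5) + (5 + 1))² = (8*5/2 + 6)² = (8*5*(½) + 6)² = (20 + 6)² = 26² = 676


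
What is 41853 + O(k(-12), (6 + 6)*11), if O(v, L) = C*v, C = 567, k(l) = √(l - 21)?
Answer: 41853 + 567*I*√33 ≈ 41853.0 + 3257.2*I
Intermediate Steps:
k(l) = √(-21 + l)
O(v, L) = 567*v
41853 + O(k(-12), (6 + 6)*11) = 41853 + 567*√(-21 - 12) = 41853 + 567*√(-33) = 41853 + 567*(I*√33) = 41853 + 567*I*√33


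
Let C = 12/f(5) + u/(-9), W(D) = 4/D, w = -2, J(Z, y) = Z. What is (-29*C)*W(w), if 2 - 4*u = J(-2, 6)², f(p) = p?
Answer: 6409/45 ≈ 142.42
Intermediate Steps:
u = -½ (u = ½ - ¼*(-2)² = ½ - ¼*4 = ½ - 1 = -½ ≈ -0.50000)
C = 221/90 (C = 12/5 - ½/(-9) = 12*(⅕) - ½*(-⅑) = 12/5 + 1/18 = 221/90 ≈ 2.4556)
(-29*C)*W(w) = (-29*221/90)*(4/(-2)) = -12818*(-1)/(45*2) = -6409/90*(-2) = 6409/45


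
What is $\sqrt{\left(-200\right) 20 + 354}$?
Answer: $i \sqrt{3646} \approx 60.382 i$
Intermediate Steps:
$\sqrt{\left(-200\right) 20 + 354} = \sqrt{-4000 + 354} = \sqrt{-3646} = i \sqrt{3646}$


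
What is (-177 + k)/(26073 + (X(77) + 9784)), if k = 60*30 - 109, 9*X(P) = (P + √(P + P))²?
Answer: 62224643/1501432741 - 58289*√154/3002865482 ≈ 0.041203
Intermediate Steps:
X(P) = (P + √2*√P)²/9 (X(P) = (P + √(P + P))²/9 = (P + √(2*P))²/9 = (P + √2*√P)²/9)
k = 1691 (k = 1800 - 109 = 1691)
(-177 + k)/(26073 + (X(77) + 9784)) = (-177 + 1691)/(26073 + ((77 + √2*√77)²/9 + 9784)) = 1514/(26073 + ((77 + √154)²/9 + 9784)) = 1514/(26073 + (9784 + (77 + √154)²/9)) = 1514/(35857 + (77 + √154)²/9)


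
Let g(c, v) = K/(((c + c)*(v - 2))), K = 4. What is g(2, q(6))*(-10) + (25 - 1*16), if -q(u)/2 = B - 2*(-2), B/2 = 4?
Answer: 122/13 ≈ 9.3846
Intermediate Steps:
B = 8 (B = 2*4 = 8)
q(u) = -24 (q(u) = -2*(8 - 2*(-2)) = -2*(8 + 4) = -2*12 = -24)
g(c, v) = 2/(c*(-2 + v)) (g(c, v) = 4/(((c + c)*(v - 2))) = 4/(((2*c)*(-2 + v))) = 4/((2*c*(-2 + v))) = 4*(1/(2*c*(-2 + v))) = 2/(c*(-2 + v)))
g(2, q(6))*(-10) + (25 - 1*16) = (2/(2*(-2 - 24)))*(-10) + (25 - 1*16) = (2*(½)/(-26))*(-10) + (25 - 16) = (2*(½)*(-1/26))*(-10) + 9 = -1/26*(-10) + 9 = 5/13 + 9 = 122/13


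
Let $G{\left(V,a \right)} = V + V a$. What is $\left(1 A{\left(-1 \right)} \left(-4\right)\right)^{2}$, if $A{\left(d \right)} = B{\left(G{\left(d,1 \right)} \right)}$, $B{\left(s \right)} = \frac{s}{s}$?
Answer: $16$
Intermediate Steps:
$B{\left(s \right)} = 1$
$A{\left(d \right)} = 1$
$\left(1 A{\left(-1 \right)} \left(-4\right)\right)^{2} = \left(1 \cdot 1 \left(-4\right)\right)^{2} = \left(1 \left(-4\right)\right)^{2} = \left(-4\right)^{2} = 16$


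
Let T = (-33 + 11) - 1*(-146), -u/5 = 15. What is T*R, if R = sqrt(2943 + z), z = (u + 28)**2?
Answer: 496*sqrt(322) ≈ 8900.4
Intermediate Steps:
u = -75 (u = -5*15 = -75)
z = 2209 (z = (-75 + 28)**2 = (-47)**2 = 2209)
R = 4*sqrt(322) (R = sqrt(2943 + 2209) = sqrt(5152) = 4*sqrt(322) ≈ 71.777)
T = 124 (T = -22 + 146 = 124)
T*R = 124*(4*sqrt(322)) = 496*sqrt(322)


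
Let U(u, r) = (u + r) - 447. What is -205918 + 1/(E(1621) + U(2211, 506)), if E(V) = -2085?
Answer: -38094829/185 ≈ -2.0592e+5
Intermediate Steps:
U(u, r) = -447 + r + u (U(u, r) = (r + u) - 447 = -447 + r + u)
-205918 + 1/(E(1621) + U(2211, 506)) = -205918 + 1/(-2085 + (-447 + 506 + 2211)) = -205918 + 1/(-2085 + 2270) = -205918 + 1/185 = -38094829/185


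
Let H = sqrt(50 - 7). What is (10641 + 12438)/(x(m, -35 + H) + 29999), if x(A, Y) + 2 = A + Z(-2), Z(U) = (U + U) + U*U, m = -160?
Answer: 23079/29837 ≈ 0.77350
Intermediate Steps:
H = sqrt(43) ≈ 6.5574
Z(U) = U**2 + 2*U (Z(U) = 2*U + U**2 = U**2 + 2*U)
x(A, Y) = -2 + A (x(A, Y) = -2 + (A - 2*(2 - 2)) = -2 + (A - 2*0) = -2 + (A + 0) = -2 + A)
(10641 + 12438)/(x(m, -35 + H) + 29999) = (10641 + 12438)/((-2 - 160) + 29999) = 23079/(-162 + 29999) = 23079/29837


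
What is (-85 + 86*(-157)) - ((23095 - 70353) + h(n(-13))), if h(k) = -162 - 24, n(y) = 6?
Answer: 33857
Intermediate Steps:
h(k) = -186
(-85 + 86*(-157)) - ((23095 - 70353) + h(n(-13))) = (-85 + 86*(-157)) - ((23095 - 70353) - 186) = (-85 - 13502) - (-47258 - 186) = -13587 - 1*(-47444) = -13587 + 47444 = 33857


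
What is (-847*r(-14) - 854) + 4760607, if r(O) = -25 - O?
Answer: 4769070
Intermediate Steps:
(-847*r(-14) - 854) + 4760607 = (-847*(-25 - 1*(-14)) - 854) + 4760607 = (-847*(-25 + 14) - 854) + 4760607 = (-847*(-11) - 854) + 4760607 = (9317 - 854) + 4760607 = 8463 + 4760607 = 4769070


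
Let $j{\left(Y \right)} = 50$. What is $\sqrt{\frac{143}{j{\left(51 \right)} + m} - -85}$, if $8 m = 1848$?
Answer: $\frac{2 \sqrt{1687967}}{281} \approx 9.2471$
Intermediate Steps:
$m = 231$ ($m = \frac{1}{8} \cdot 1848 = 231$)
$\sqrt{\frac{143}{j{\left(51 \right)} + m} - -85} = \sqrt{\frac{143}{50 + 231} - -85} = \sqrt{\frac{143}{281} + \left(-213 + 298\right)} = \sqrt{143 \cdot \frac{1}{281} + 85} = \sqrt{\frac{143}{281} + 85} = \sqrt{\frac{24028}{281}} = \frac{2 \sqrt{1687967}}{281}$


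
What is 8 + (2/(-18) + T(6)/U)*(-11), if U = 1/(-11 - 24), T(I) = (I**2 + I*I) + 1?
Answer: 253028/9 ≈ 28114.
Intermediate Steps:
T(I) = 1 + 2*I**2 (T(I) = (I**2 + I**2) + 1 = 2*I**2 + 1 = 1 + 2*I**2)
U = -1/35 (U = 1/(-35) = -1/35 ≈ -0.028571)
8 + (2/(-18) + T(6)/U)*(-11) = 8 + (2/(-18) + (1 + 2*6**2)/(-1/35))*(-11) = 8 + (2*(-1/18) + (1 + 2*36)*(-35))*(-11) = 8 + (-1/9 + (1 + 72)*(-35))*(-11) = 8 + (-1/9 + 73*(-35))*(-11) = 8 + (-1/9 - 2555)*(-11) = 8 - 22996/9*(-11) = 8 + 252956/9 = 253028/9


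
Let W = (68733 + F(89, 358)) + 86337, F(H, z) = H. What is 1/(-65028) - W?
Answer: -10089679453/65028 ≈ -1.5516e+5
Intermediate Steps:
W = 155159 (W = (68733 + 89) + 86337 = 68822 + 86337 = 155159)
1/(-65028) - W = 1/(-65028) - 1*155159 = -1/65028 - 155159 = -10089679453/65028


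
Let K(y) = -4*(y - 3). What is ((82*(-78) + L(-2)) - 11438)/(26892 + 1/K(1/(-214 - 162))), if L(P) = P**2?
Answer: -10065035/15180581 ≈ -0.66302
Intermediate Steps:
K(y) = 12 - 4*y (K(y) = -4*(-3 + y) = 12 - 4*y)
((82*(-78) + L(-2)) - 11438)/(26892 + 1/K(1/(-214 - 162))) = ((82*(-78) + (-2)**2) - 11438)/(26892 + 1/(12 - 4/(-214 - 162))) = ((-6396 + 4) - 11438)/(26892 + 1/(12 - 4/(-376))) = (-6392 - 11438)/(26892 + 1/(12 - 4*(-1/376))) = -17830/(26892 + 1/(12 + 1/94)) = -17830/(26892 + 1/(1129/94)) = -17830/(26892 + 94/1129) = -17830/30361162/1129 = -17830*1129/30361162 = -10065035/15180581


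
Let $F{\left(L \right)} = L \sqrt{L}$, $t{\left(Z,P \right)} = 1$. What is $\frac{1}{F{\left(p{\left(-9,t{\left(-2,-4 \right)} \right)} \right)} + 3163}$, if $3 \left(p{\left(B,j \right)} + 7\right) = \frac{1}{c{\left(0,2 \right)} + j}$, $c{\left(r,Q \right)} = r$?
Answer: $\frac{85401}{270131363} + \frac{120 i \sqrt{15}}{270131363} \approx 0.00031615 + 1.7205 \cdot 10^{-6} i$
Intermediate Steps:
$p{\left(B,j \right)} = -7 + \frac{1}{3 j}$ ($p{\left(B,j \right)} = -7 + \frac{1}{3 \left(0 + j\right)} = -7 + \frac{1}{3 j}$)
$F{\left(L \right)} = L^{\frac{3}{2}}$
$\frac{1}{F{\left(p{\left(-9,t{\left(-2,-4 \right)} \right)} \right)} + 3163} = \frac{1}{\left(-7 + \frac{1}{3 \cdot 1}\right)^{\frac{3}{2}} + 3163} = \frac{1}{\left(-7 + \frac{1}{3} \cdot 1\right)^{\frac{3}{2}} + 3163} = \frac{1}{\left(-7 + \frac{1}{3}\right)^{\frac{3}{2}} + 3163} = \frac{1}{\left(- \frac{20}{3}\right)^{\frac{3}{2}} + 3163} = \frac{1}{- \frac{40 i \sqrt{15}}{9} + 3163} = \frac{1}{3163 - \frac{40 i \sqrt{15}}{9}}$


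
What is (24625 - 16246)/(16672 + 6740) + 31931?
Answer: 249192317/7804 ≈ 31931.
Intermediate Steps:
(24625 - 16246)/(16672 + 6740) + 31931 = 8379/23412 + 31931 = 8379*(1/23412) + 31931 = 2793/7804 + 31931 = 249192317/7804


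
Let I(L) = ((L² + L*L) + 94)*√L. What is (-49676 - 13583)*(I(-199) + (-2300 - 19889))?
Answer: 1403653951 - 5016185664*I*√199 ≈ 1.4037e+9 - 7.0762e+10*I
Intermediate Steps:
I(L) = √L*(94 + 2*L²) (I(L) = ((L² + L²) + 94)*√L = (2*L² + 94)*√L = (94 + 2*L²)*√L = √L*(94 + 2*L²))
(-49676 - 13583)*(I(-199) + (-2300 - 19889)) = (-49676 - 13583)*(2*√(-199)*(47 + (-199)²) + (-2300 - 19889)) = -63259*(2*(I*√199)*(47 + 39601) - 22189) = -63259*(2*(I*√199)*39648 - 22189) = -63259*(79296*I*√199 - 22189) = -63259*(-22189 + 79296*I*√199) = 1403653951 - 5016185664*I*√199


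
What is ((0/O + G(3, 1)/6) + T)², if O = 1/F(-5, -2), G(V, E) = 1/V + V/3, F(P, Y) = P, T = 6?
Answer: 3136/81 ≈ 38.716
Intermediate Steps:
G(V, E) = 1/V + V/3 (G(V, E) = 1/V + V*(⅓) = 1/V + V/3)
O = -⅕ (O = 1/(-5) = -⅕ ≈ -0.20000)
((0/O + G(3, 1)/6) + T)² = ((0/(-⅕) + (1/3 + (⅓)*3)/6) + 6)² = ((0*(-5) + (⅓ + 1)*(⅙)) + 6)² = ((0 + (4/3)*(⅙)) + 6)² = ((0 + 2/9) + 6)² = (2/9 + 6)² = (56/9)² = 3136/81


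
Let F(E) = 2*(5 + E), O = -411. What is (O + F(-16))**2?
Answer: 187489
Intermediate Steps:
F(E) = 10 + 2*E
(O + F(-16))**2 = (-411 + (10 + 2*(-16)))**2 = (-411 + (10 - 32))**2 = (-411 - 22)**2 = (-433)**2 = 187489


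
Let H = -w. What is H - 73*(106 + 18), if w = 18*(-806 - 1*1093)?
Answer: 25130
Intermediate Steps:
w = -34182 (w = 18*(-806 - 1093) = 18*(-1899) = -34182)
H = 34182 (H = -1*(-34182) = 34182)
H - 73*(106 + 18) = 34182 - 73*(106 + 18) = 34182 - 73*124 = 34182 - 9052 = 25130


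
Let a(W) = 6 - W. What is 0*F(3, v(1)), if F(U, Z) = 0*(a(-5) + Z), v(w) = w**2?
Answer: 0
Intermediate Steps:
F(U, Z) = 0 (F(U, Z) = 0*((6 - 1*(-5)) + Z) = 0*((6 + 5) + Z) = 0*(11 + Z) = 0)
0*F(3, v(1)) = 0*0 = 0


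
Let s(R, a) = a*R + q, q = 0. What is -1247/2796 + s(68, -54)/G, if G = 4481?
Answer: -15854719/12528876 ≈ -1.2655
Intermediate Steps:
s(R, a) = R*a (s(R, a) = a*R + 0 = R*a + 0 = R*a)
-1247/2796 + s(68, -54)/G = -1247/2796 + (68*(-54))/4481 = -1247*1/2796 - 3672*1/4481 = -1247/2796 - 3672/4481 = -15854719/12528876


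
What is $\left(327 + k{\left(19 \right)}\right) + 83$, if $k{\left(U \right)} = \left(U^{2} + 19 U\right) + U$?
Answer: $1151$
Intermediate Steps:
$k{\left(U \right)} = U^{2} + 20 U$
$\left(327 + k{\left(19 \right)}\right) + 83 = \left(327 + 19 \left(20 + 19\right)\right) + 83 = \left(327 + 19 \cdot 39\right) + 83 = \left(327 + 741\right) + 83 = 1068 + 83 = 1151$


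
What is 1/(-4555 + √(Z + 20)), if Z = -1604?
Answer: -4555/20749609 - 12*I*√11/20749609 ≈ -0.00021952 - 1.9181e-6*I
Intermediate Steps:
1/(-4555 + √(Z + 20)) = 1/(-4555 + √(-1604 + 20)) = 1/(-4555 + √(-1584)) = 1/(-4555 + 12*I*√11)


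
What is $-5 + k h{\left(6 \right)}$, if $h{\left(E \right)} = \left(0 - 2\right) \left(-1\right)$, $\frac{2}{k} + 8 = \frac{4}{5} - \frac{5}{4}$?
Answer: $- \frac{925}{169} \approx -5.4734$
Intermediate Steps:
$k = - \frac{40}{169}$ ($k = \frac{2}{-8 + \left(\frac{4}{5} - \frac{5}{4}\right)} = \frac{2}{-8 - \frac{9}{20}} = \frac{2}{- \frac{169}{20}} = 2 \left(- \frac{20}{169}\right) = - \frac{40}{169} \approx -0.23669$)
$h{\left(E \right)} = 2$ ($h{\left(E \right)} = \left(-2\right) \left(-1\right) = 2$)
$-5 + k h{\left(6 \right)} = -5 - \frac{80}{169} = - \frac{925}{169}$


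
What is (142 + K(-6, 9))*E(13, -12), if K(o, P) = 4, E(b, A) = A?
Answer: -1752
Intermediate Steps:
(142 + K(-6, 9))*E(13, -12) = (142 + 4)*(-12) = 146*(-12) = -1752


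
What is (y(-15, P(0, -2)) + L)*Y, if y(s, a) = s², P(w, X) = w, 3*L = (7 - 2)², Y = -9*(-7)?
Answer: 14700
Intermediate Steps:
Y = 63
L = 25/3 (L = (7 - 2)²/3 = (⅓)*5² = (⅓)*25 = 25/3 ≈ 8.3333)
(y(-15, P(0, -2)) + L)*Y = ((-15)² + 25/3)*63 = (225 + 25/3)*63 = (700/3)*63 = 14700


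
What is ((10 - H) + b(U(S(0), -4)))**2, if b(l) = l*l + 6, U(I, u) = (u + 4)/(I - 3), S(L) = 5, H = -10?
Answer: 676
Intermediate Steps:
U(I, u) = (4 + u)/(-3 + I)
b(l) = 6 + l**2 (b(l) = l**2 + 6 = 6 + l**2)
((10 - H) + b(U(S(0), -4)))**2 = ((10 - 1*(-10)) + (6 + ((4 - 4)/(-3 + 5))**2))**2 = ((10 + 10) + (6 + (0/2)**2))**2 = (20 + (6 + ((1/2)*0)**2))**2 = (20 + (6 + 0**2))**2 = (20 + (6 + 0))**2 = (20 + 6)**2 = 26**2 = 676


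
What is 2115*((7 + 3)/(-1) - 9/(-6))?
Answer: -35955/2 ≈ -17978.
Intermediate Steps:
2115*((7 + 3)/(-1) - 9/(-6)) = 2115*(10*(-1) - 9*(-⅙)) = 2115*(-10 + 3/2) = 2115*(-17/2) = -35955/2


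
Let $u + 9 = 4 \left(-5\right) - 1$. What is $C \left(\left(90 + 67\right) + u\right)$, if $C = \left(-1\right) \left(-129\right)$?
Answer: $16383$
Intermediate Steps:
$C = 129$
$u = -30$ ($u = -9 + \left(4 \left(-5\right) - 1\right) = -9 - 21 = -30$)
$C \left(\left(90 + 67\right) + u\right) = 129 \left(\left(90 + 67\right) - 30\right) = 129 \left(157 - 30\right) = 129 \cdot 127 = 16383$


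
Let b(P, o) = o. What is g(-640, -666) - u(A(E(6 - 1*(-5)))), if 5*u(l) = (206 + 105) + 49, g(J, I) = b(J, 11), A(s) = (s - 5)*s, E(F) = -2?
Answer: -61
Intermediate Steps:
A(s) = s*(-5 + s) (A(s) = (-5 + s)*s = s*(-5 + s))
g(J, I) = 11
u(l) = 72 (u(l) = ((206 + 105) + 49)/5 = (311 + 49)/5 = (⅕)*360 = 72)
g(-640, -666) - u(A(E(6 - 1*(-5)))) = 11 - 1*72 = 11 - 72 = -61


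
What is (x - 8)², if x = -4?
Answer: 144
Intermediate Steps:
(x - 8)² = (-4 - 8)² = (-12)² = 144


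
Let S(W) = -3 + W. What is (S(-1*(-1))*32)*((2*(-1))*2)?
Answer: 256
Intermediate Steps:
(S(-1*(-1))*32)*((2*(-1))*2) = ((-3 - 1*(-1))*32)*((2*(-1))*2) = ((-3 + 1)*32)*(-2*2) = -2*32*(-4) = -64*(-4) = 256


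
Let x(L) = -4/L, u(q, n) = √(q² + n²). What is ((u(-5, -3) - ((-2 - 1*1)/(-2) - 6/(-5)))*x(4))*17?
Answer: 459/10 - 17*√34 ≈ -53.226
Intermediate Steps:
u(q, n) = √(n² + q²)
((u(-5, -3) - ((-2 - 1*1)/(-2) - 6/(-5)))*x(4))*17 = ((√((-3)² + (-5)²) - ((-2 - 1*1)/(-2) - 6/(-5)))*(-4/4))*17 = ((√(9 + 25) - ((-2 - 1)*(-½) - 6*(-⅕)))*(-4*¼))*17 = ((√34 - (-3*(-½) + 6/5))*(-1))*17 = ((√34 - (3/2 + 6/5))*(-1))*17 = ((√34 - 1*27/10)*(-1))*17 = ((√34 - 27/10)*(-1))*17 = ((-27/10 + √34)*(-1))*17 = (27/10 - √34)*17 = 459/10 - 17*√34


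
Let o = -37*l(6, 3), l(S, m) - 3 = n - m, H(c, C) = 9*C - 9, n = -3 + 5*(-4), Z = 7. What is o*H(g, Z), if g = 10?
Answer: 45954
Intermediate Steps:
n = -23 (n = -3 - 20 = -23)
H(c, C) = -9 + 9*C
l(S, m) = -20 - m (l(S, m) = 3 + (-23 - m) = -20 - m)
o = 851 (o = -37*(-20 - 1*3) = -37*(-20 - 3) = -37*(-23) = 851)
o*H(g, Z) = 851*(-9 + 9*7) = 851*(-9 + 63) = 851*54 = 45954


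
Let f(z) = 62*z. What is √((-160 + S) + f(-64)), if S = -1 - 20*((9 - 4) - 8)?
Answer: I*√4069 ≈ 63.789*I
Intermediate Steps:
S = 59 (S = -1 - 20*(5 - 8) = -1 - 20*(-3) = -1 + 60 = 59)
√((-160 + S) + f(-64)) = √((-160 + 59) + 62*(-64)) = √(-101 - 3968) = √(-4069) = I*√4069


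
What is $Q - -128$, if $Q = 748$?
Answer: $876$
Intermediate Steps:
$Q - -128 = 748 - -128 = 748 + \left(-32 + 160\right) = 748 + 128 = 876$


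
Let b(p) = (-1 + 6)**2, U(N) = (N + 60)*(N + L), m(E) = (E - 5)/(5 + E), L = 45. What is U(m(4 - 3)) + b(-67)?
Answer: 23899/9 ≈ 2655.4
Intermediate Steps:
m(E) = (-5 + E)/(5 + E)
U(N) = (45 + N)*(60 + N) (U(N) = (N + 60)*(N + 45) = (60 + N)*(45 + N) = (45 + N)*(60 + N))
b(p) = 25 (b(p) = 5**2 = 25)
U(m(4 - 3)) + b(-67) = (2700 + ((-5 + (4 - 3))/(5 + (4 - 3)))**2 + 105*((-5 + (4 - 3))/(5 + (4 - 3)))) + 25 = (2700 + ((-5 + 1)/(5 + 1))**2 + 105*((-5 + 1)/(5 + 1))) + 25 = (2700 + (-4/6)**2 + 105*(-4/6)) + 25 = (2700 + ((1/6)*(-4))**2 + 105*((1/6)*(-4))) + 25 = (2700 + (-2/3)**2 + 105*(-2/3)) + 25 = (2700 + 4/9 - 70) + 25 = 23674/9 + 25 = 23899/9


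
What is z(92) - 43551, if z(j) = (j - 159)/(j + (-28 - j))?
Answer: -1219361/28 ≈ -43549.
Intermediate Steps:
z(j) = 159/28 - j/28 (z(j) = (-159 + j)/(-28) = (-159 + j)*(-1/28) = 159/28 - j/28)
z(92) - 43551 = (159/28 - 1/28*92) - 43551 = (159/28 - 23/7) - 43551 = 67/28 - 43551 = -1219361/28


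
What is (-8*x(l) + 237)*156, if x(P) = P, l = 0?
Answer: 36972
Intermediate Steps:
(-8*x(l) + 237)*156 = (-8*0 + 237)*156 = (0 + 237)*156 = 237*156 = 36972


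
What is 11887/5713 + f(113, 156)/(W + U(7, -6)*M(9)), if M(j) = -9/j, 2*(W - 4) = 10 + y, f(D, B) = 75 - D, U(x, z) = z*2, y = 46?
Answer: 152967/125686 ≈ 1.2171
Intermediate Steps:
U(x, z) = 2*z
W = 32 (W = 4 + (10 + 46)/2 = 4 + (1/2)*56 = 4 + 28 = 32)
11887/5713 + f(113, 156)/(W + U(7, -6)*M(9)) = 11887/5713 + (75 - 1*113)/(32 + (2*(-6))*(-9/9)) = 11887*(1/5713) + (75 - 113)/(32 - (-108)/9) = 11887/5713 - 38/(32 - 12*(-1)) = 11887/5713 - 38/(32 + 12) = 11887/5713 - 38/44 = 11887/5713 - 38*1/44 = 11887/5713 - 19/22 = 152967/125686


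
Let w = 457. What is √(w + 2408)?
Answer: √2865 ≈ 53.526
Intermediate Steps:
√(w + 2408) = √(457 + 2408) = √2865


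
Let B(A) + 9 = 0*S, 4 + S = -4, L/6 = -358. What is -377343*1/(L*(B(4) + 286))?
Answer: 125781/198332 ≈ 0.63419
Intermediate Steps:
L = -2148 (L = 6*(-358) = -2148)
S = -8 (S = -4 - 4 = -8)
B(A) = -9 (B(A) = -9 + 0*(-8) = -9 + 0 = -9)
-377343*1/(L*(B(4) + 286)) = -377343*(-1/(2148*(-9 + 286))) = -377343/(277*(-2148)) = -377343/(-594996) = -377343*(-1/594996) = 125781/198332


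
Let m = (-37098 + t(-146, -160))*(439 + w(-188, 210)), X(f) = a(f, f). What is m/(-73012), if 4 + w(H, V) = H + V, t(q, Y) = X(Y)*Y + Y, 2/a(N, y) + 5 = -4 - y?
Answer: 1285604523/5512406 ≈ 233.22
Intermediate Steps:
a(N, y) = 2/(-9 - y) (a(N, y) = 2/(-5 + (-4 - y)) = 2/(-9 - y))
X(f) = -2/(9 + f)
t(q, Y) = Y - 2*Y/(9 + Y) (t(q, Y) = (-2/(9 + Y))*Y + Y = -2*Y/(9 + Y) + Y = Y - 2*Y/(9 + Y))
w(H, V) = -4 + H + V (w(H, V) = -4 + (H + V) = -4 + H + V)
m = -2571209046/151 (m = (-37098 - 160*(7 - 160)/(9 - 160))*(439 + (-4 - 188 + 210)) = (-37098 - 160*(-153)/(-151))*(439 + 18) = (-37098 - 160*(-1/151)*(-153))*457 = (-37098 - 24480/151)*457 = -5626278/151*457 = -2571209046/151 ≈ -1.7028e+7)
m/(-73012) = -2571209046/151/(-73012) = -2571209046/151*(-1/73012) = 1285604523/5512406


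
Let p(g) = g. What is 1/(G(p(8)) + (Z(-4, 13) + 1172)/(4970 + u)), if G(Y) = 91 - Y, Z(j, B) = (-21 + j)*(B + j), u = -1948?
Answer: 3022/251773 ≈ 0.012003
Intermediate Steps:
1/(G(p(8)) + (Z(-4, 13) + 1172)/(4970 + u)) = 1/((91 - 1*8) + (((-4)² - 21*13 - 21*(-4) + 13*(-4)) + 1172)/(4970 - 1948)) = 1/((91 - 8) + ((16 - 273 + 84 - 52) + 1172)/3022) = 1/(83 + (-225 + 1172)*(1/3022)) = 1/(83 + 947*(1/3022)) = 1/(83 + 947/3022) = 1/(251773/3022) = 3022/251773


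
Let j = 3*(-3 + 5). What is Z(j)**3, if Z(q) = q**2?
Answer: 46656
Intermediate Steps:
j = 6 (j = 3*2 = 6)
Z(j)**3 = (6**2)**3 = 36**3 = 46656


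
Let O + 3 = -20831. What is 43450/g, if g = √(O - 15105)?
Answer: -43450*I*√35939/35939 ≈ -229.2*I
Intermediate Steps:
O = -20834 (O = -3 - 20831 = -20834)
g = I*√35939 (g = √(-20834 - 15105) = √(-35939) = I*√35939 ≈ 189.58*I)
43450/g = 43450/((I*√35939)) = 43450*(-I*√35939/35939) = -43450*I*√35939/35939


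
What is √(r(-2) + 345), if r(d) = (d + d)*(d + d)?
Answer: 19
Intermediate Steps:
r(d) = 4*d² (r(d) = (2*d)*(2*d) = 4*d²)
√(r(-2) + 345) = √(4*(-2)² + 345) = √(4*4 + 345) = √(16 + 345) = √361 = 19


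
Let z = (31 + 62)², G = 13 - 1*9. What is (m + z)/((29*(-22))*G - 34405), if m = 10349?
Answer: -18998/36957 ≈ -0.51406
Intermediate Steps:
G = 4 (G = 13 - 9 = 4)
z = 8649 (z = 93² = 8649)
(m + z)/((29*(-22))*G - 34405) = (10349 + 8649)/((29*(-22))*4 - 34405) = 18998/(-638*4 - 34405) = 18998/(-2552 - 34405) = 18998/(-36957) = 18998*(-1/36957) = -18998/36957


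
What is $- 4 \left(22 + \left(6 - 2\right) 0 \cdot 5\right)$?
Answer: $-88$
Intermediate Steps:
$- 4 \left(22 + \left(6 - 2\right) 0 \cdot 5\right) = - 4 \left(22 + 4 \cdot 0 \cdot 5\right) = - 4 \left(22 + 0 \cdot 5\right) = - 4 \left(22 + 0\right) = \left(-4\right) 22 = -88$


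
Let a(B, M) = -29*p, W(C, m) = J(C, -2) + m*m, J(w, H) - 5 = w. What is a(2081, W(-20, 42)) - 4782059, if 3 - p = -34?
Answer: -4783132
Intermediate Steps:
p = 37 (p = 3 - 1*(-34) = 3 + 34 = 37)
J(w, H) = 5 + w
W(C, m) = 5 + C + m² (W(C, m) = (5 + C) + m*m = (5 + C) + m² = 5 + C + m²)
a(B, M) = -1073 (a(B, M) = -29*37 = -1073)
a(2081, W(-20, 42)) - 4782059 = -1073 - 4782059 = -4783132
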